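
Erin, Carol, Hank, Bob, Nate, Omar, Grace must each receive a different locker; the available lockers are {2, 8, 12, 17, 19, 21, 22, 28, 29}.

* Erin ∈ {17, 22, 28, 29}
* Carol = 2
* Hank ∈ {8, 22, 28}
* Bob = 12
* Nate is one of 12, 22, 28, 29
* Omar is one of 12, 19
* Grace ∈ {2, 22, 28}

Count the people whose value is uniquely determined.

Carol must be 2 (only option left). Eliminate 2 elsewhere: Grace.
Bob must be 12 (only option left). So Nate, Omar can't be 12.
That leaves Omar = 19.
Determined: Carol=2, Bob=12, Omar=19. The other people each still have more than one consistent value. That makes 3.

3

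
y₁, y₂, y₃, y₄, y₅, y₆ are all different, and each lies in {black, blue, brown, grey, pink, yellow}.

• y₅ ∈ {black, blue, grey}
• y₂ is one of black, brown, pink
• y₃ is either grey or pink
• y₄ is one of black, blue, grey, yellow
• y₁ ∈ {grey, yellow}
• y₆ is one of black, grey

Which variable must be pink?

y₃

Among the 6 variables, brown fits only y₂ (and all 6 values in {black, blue, brown, grey, pink, yellow} must be used), so y₂ = brown.
The 5 still-open variables draw from only 5 values {black, blue, grey, pink, yellow}, so each is used; only y₃ can be pink, hence y₃ = pink.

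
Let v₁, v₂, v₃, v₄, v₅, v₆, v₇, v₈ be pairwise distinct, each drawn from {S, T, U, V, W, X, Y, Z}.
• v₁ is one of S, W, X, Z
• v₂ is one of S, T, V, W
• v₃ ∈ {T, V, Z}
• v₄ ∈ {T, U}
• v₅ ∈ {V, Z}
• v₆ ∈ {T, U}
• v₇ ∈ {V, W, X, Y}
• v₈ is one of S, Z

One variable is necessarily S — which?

The 8 variables together cover exactly {S, T, U, V, W, X, Y, Z} — 8 values for 8 variables — and Y appears only in v₇'s list, so v₇ = Y.
The 7 still-open variables draw from only 7 values {S, T, U, V, W, X, Z}, so each is used; only v₁ can be X, hence v₁ = X.
Among the 6 still-open variables, W fits only v₂ (and all 6 values in {S, T, U, V, W, Z} must be used), so v₂ = W.
The 5 still-open variables together cover exactly {S, T, U, V, Z} — 5 values for 5 variables — and S appears only in v₈'s list, so v₈ = S.

v₈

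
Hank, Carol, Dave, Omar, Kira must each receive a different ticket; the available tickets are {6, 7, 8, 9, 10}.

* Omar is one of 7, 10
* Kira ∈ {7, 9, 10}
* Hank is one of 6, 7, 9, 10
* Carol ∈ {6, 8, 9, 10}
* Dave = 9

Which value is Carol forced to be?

Dave has just one choice, so Dave = 9. Remove 9 from Hank, Carol, Kira.
Among the 4 still-open variables, 8 fits only Carol (and all 4 values in {6, 7, 8, 10} must be used), so Carol = 8.

8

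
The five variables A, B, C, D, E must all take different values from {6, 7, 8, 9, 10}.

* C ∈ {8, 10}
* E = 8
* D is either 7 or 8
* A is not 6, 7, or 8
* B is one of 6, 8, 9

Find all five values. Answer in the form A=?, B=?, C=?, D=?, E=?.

E has just one choice, so E = 8. So B, C, D can't be 8.
C has just one choice, so C = 10. Strike 10 from A.
That leaves D = 7.
A has just one choice, so A = 9. Eliminate 9 elsewhere: B.
B has just one choice, so B = 6.

A=9, B=6, C=10, D=7, E=8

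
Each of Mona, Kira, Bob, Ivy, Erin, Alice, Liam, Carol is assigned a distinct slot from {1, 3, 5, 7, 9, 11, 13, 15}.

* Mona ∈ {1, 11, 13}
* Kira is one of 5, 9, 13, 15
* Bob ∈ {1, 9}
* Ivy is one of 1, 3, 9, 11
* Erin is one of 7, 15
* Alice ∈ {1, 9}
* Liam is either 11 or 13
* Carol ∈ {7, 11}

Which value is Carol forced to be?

The 8 variables together cover exactly {1, 3, 5, 7, 9, 11, 13, 15} — 8 values for 8 variables — and 3 appears only in Ivy's list, so Ivy = 3.
Among the 7 still-open variables, 5 fits only Kira (and all 7 values in {1, 5, 7, 9, 11, 13, 15} must be used), so Kira = 5.
Among the 6 still-open variables, 15 fits only Erin (and all 6 values in {1, 7, 9, 11, 13, 15} must be used), so Erin = 15.
The 5 still-open variables draw from only 5 values {1, 7, 9, 11, 13}, so each is used; only Carol can be 7, hence Carol = 7.

7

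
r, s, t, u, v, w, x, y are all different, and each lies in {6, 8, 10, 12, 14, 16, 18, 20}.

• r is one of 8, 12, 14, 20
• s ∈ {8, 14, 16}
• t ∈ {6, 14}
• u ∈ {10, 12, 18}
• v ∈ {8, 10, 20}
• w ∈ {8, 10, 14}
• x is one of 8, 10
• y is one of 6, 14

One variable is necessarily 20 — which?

The 8 variables draw from only 8 values {6, 8, 10, 12, 14, 16, 18, 20}, so each is used; only s can be 16, hence s = 16.
The 7 still-open variables draw from only 7 values {6, 8, 10, 12, 14, 18, 20}, so each is used; only u can be 18, hence u = 18.
The 6 still-open variables together cover exactly {6, 8, 10, 12, 14, 20} — 6 values for 6 variables — and 12 appears only in r's list, so r = 12.
Among the 5 still-open variables, 20 fits only v (and all 5 values in {6, 8, 10, 14, 20} must be used), so v = 20.

v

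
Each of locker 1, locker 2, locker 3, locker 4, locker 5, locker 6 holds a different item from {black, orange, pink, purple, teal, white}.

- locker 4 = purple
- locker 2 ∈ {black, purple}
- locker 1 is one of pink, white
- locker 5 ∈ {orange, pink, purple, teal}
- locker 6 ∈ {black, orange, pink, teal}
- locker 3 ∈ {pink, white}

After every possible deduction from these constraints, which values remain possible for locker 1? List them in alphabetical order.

locker 4 has just one choice, so locker 4 = purple. Strike purple from locker 2, locker 5.
That leaves locker 2 = black. Eliminate black elsewhere: locker 6.
The 2 variables locker 1 and locker 3 are confined to {pink, white}, which locks those values in; drop them from locker 5, locker 6.
No further eliminations apply; locker 1 can still be any of pink, white.

pink, white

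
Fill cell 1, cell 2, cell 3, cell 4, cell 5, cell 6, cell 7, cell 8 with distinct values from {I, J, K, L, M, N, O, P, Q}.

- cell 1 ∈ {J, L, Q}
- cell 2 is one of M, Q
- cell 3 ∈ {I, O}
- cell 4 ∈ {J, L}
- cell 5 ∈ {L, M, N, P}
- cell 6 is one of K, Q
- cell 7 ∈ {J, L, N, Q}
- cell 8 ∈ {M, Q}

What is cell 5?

P

cell 2 and cell 8 share exactly the 2 values {M, Q}; by pigeonhole those values go to them, so strike M, Q from cell 1, cell 5, cell 6, cell 7.
cell 6's domain is down to {K}, so cell 6 = K.
The 2 variables cell 1 and cell 4 are confined to {J, L}, which locks those values in; drop them from cell 5, cell 7.
cell 7 has just one choice, so cell 7 = N. So cell 5 can't be N.
So cell 5 = P.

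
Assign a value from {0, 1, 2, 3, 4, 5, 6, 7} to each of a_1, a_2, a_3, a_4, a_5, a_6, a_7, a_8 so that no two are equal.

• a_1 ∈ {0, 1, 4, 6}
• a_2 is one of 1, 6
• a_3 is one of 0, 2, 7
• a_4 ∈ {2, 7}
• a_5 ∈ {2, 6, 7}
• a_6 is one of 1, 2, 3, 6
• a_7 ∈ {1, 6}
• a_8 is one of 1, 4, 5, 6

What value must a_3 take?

0

Among the 8 variables, 3 fits only a_6 (and all 8 values in {0, 1, 2, 3, 4, 5, 6, 7} must be used), so a_6 = 3.
The 7 still-open variables draw from only 7 values {0, 1, 2, 4, 5, 6, 7}, so each is used; only a_8 can be 5, hence a_8 = 5.
The 6 still-open variables draw from only 6 values {0, 1, 2, 4, 6, 7}, so each is used; only a_1 can be 4, hence a_1 = 4.
The 5 still-open variables together cover exactly {0, 1, 2, 6, 7} — 5 values for 5 variables — and 0 appears only in a_3's list, so a_3 = 0.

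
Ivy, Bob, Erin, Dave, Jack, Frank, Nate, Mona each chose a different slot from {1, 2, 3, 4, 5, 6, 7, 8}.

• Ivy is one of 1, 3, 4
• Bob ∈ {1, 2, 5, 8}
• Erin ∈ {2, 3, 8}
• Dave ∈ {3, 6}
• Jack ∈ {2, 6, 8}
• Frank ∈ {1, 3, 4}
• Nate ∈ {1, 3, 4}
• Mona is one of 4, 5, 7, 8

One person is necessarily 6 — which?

The 8 variables together cover exactly {1, 2, 3, 4, 5, 6, 7, 8} — 8 values for 8 variables — and 7 appears only in Mona's list, so Mona = 7.
The 7 still-open variables draw from only 7 values {1, 2, 3, 4, 5, 6, 8}, so each is used; only Bob can be 5, hence Bob = 5.
Ivy, Frank, Nate share exactly the 3 values {1, 3, 4}; by pigeonhole those values go to them, so strike 1, 3, 4 from Erin, Dave.
So 6 goes to Dave.

Dave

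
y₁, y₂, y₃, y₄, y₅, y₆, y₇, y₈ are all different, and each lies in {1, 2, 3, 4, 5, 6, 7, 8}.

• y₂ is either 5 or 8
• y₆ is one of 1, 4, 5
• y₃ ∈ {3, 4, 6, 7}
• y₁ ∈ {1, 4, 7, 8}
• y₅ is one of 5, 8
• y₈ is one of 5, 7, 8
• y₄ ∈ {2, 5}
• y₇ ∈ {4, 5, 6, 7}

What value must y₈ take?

7

The 8 variables together cover exactly {1, 2, 3, 4, 5, 6, 7, 8} — 8 values for 8 variables — and 2 appears only in y₄'s list, so y₄ = 2.
The 7 still-open variables together cover exactly {1, 3, 4, 5, 6, 7, 8} — 7 values for 7 variables — and 3 appears only in y₃'s list, so y₃ = 3.
The 6 still-open variables draw from only 6 values {1, 4, 5, 6, 7, 8}, so each is used; only y₇ can be 6, hence y₇ = 6.
y₂ and y₅ between them cover only {5, 8} — a naked pair. Remove those values from y₁, y₆, y₈.
So y₈ = 7.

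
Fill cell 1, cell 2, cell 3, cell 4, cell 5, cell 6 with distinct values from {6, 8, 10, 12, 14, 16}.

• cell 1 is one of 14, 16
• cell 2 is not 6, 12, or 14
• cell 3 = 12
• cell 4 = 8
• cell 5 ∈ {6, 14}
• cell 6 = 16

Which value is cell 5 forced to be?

cell 3 has just one choice, so cell 3 = 12.
cell 4 has just one choice, so cell 4 = 8. Remove 8 from cell 2.
cell 6 has just one choice, so cell 6 = 16. Strike 16 from cell 1, cell 2.
cell 1's domain is down to {14}, so cell 1 = 14. Remove 14 from cell 5.
So cell 5 = 6.

6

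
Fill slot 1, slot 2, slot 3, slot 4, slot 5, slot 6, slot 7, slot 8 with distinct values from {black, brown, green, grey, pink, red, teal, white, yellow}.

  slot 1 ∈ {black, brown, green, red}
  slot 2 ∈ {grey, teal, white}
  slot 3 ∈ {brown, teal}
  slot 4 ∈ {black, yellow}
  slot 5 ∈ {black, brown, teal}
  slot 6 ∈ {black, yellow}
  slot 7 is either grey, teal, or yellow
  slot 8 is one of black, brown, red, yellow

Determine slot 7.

grey

The 8 variables together cover exactly {black, brown, green, grey, red, teal, white, yellow} — 8 values for 8 variables — and green appears only in slot 1's list, so slot 1 = green.
The 7 still-open variables draw from only 7 values {black, brown, grey, red, teal, white, yellow}, so each is used; only slot 8 can be red, hence slot 8 = red.
The 6 still-open variables draw from only 6 values {black, brown, grey, teal, white, yellow}, so each is used; only slot 2 can be white, hence slot 2 = white.
The 5 still-open variables together cover exactly {black, brown, grey, teal, yellow} — 5 values for 5 variables — and grey appears only in slot 7's list, so slot 7 = grey.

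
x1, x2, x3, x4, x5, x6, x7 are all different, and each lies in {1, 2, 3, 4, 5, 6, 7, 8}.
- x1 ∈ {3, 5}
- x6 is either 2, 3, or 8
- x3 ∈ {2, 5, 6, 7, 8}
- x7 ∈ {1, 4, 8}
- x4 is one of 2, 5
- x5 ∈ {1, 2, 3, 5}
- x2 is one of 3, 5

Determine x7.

x1 and x2 between them cover only {3, 5} — a naked pair. Remove those values from x3, x4, x5, x6.
That leaves x4 = 2. So x3, x5, x6 can't be 2.
That leaves x5 = 1. Strike 1 from x7.
x6 has just one choice, so x6 = 8. So x3, x7 can't be 8.
So x7 = 4.

4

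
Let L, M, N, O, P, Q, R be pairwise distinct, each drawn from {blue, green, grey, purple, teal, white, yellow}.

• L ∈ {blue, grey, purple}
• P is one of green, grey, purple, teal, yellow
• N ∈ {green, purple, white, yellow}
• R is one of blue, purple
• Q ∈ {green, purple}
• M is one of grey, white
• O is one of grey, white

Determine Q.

green

Among the 7 variables, teal fits only P (and all 7 values in {blue, green, grey, purple, teal, white, yellow} must be used), so P = teal.
The 6 still-open variables together cover exactly {blue, green, grey, purple, white, yellow} — 6 values for 6 variables — and yellow appears only in N's list, so N = yellow.
The 5 still-open variables together cover exactly {blue, green, grey, purple, white} — 5 values for 5 variables — and green appears only in Q's list, so Q = green.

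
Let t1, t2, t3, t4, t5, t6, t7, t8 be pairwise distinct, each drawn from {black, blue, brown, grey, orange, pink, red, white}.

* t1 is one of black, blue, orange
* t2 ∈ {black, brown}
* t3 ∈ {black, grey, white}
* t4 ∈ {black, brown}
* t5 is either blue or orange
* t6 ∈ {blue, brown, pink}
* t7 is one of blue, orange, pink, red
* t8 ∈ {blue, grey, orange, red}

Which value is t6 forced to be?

The 8 variables draw from only 8 values {black, blue, brown, grey, orange, pink, red, white}, so each is used; only t3 can be white, hence t3 = white.
Among the 7 still-open variables, grey fits only t8 (and all 7 values in {black, blue, brown, grey, orange, pink, red} must be used), so t8 = grey.
Among the 6 still-open variables, red fits only t7 (and all 6 values in {black, blue, brown, orange, pink, red} must be used), so t7 = red.
The 5 still-open variables draw from only 5 values {black, blue, brown, orange, pink}, so each is used; only t6 can be pink, hence t6 = pink.

pink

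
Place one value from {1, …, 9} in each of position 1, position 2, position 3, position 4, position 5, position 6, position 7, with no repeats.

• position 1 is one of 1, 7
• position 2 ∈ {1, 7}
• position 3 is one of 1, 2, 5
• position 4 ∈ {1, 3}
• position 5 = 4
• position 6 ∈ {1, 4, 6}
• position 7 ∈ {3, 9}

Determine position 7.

position 5 has just one choice, so position 5 = 4. Remove 4 from position 6.
position 1 and position 2 between them cover only {1, 7} — a naked pair. Remove those values from position 3, position 4, position 6.
position 4's domain is down to {3}, so position 4 = 3. Strike 3 from position 7.
So position 7 = 9.

9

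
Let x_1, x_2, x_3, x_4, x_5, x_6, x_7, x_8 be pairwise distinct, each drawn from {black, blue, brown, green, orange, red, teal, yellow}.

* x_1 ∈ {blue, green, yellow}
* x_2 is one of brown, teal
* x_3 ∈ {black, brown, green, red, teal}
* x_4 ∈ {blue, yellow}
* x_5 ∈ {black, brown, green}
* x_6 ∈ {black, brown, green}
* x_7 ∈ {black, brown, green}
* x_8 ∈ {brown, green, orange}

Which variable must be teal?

The 8 variables draw from only 8 values {black, blue, brown, green, orange, red, teal, yellow}, so each is used; only x_8 can be orange, hence x_8 = orange.
The 7 still-open variables together cover exactly {black, blue, brown, green, red, teal, yellow} — 7 values for 7 variables — and red appears only in x_3's list, so x_3 = red.
Among the 6 still-open variables, teal fits only x_2 (and all 6 values in {black, blue, brown, green, teal, yellow} must be used), so x_2 = teal.

x_2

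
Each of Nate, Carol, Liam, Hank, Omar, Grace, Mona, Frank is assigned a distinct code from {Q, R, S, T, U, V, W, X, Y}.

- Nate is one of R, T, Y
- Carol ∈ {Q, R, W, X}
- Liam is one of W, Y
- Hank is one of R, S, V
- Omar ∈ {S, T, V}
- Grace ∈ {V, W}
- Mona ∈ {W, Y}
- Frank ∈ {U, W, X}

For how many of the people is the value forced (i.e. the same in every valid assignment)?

1

Liam and Mona between them cover only {W, Y} — a naked pair. Remove those values from Nate, Carol, Grace, Frank.
Grace's domain is down to {V}, so Grace = V. Strike V from Hank, Omar.
Nate, Hank, Omar share exactly the 3 values {R, S, T}; by pigeonhole those values go to them, so strike R, S, T from Carol.
Determined: Grace=V. The other people each still have more than one consistent value. That makes 1.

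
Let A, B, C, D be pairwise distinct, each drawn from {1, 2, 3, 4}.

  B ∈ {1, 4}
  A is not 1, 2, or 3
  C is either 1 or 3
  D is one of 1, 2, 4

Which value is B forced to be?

A must be 4 (only option left). Remove 4 from B, D.
So B = 1.

1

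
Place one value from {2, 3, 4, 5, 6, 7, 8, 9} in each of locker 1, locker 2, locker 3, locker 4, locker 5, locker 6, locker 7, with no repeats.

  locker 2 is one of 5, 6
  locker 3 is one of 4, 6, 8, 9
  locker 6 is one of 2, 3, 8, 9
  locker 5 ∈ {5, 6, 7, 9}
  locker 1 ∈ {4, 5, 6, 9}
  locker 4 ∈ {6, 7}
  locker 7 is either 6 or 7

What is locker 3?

8

locker 4 and locker 7 share exactly the 2 values {6, 7}; by pigeonhole those values go to them, so strike 6, 7 from locker 1, locker 2, locker 3, locker 5.
locker 2 must be 5 (only option left). So locker 1, locker 5 can't be 5.
locker 5 has just one choice, so locker 5 = 9. Strike 9 from locker 1, locker 3, locker 6.
locker 1 has just one choice, so locker 1 = 4. Strike 4 from locker 3.
So locker 3 = 8.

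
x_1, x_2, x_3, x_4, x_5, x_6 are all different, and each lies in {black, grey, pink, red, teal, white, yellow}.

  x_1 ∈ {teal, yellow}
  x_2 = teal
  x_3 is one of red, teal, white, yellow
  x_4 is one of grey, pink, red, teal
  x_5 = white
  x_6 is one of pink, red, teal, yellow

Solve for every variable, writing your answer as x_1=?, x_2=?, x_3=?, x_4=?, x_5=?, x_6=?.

x_2 must be teal (only option left). Eliminate teal elsewhere: x_1, x_3, x_4, x_6.
x_5's domain is down to {white}, so x_5 = white. Eliminate white elsewhere: x_3.
x_1 has just one choice, so x_1 = yellow. Remove yellow from x_3, x_6.
x_3 has just one choice, so x_3 = red. Eliminate red elsewhere: x_4, x_6.
x_6 must be pink (only option left). Eliminate pink elsewhere: x_4.
x_4 has just one choice, so x_4 = grey.

x_1=yellow, x_2=teal, x_3=red, x_4=grey, x_5=white, x_6=pink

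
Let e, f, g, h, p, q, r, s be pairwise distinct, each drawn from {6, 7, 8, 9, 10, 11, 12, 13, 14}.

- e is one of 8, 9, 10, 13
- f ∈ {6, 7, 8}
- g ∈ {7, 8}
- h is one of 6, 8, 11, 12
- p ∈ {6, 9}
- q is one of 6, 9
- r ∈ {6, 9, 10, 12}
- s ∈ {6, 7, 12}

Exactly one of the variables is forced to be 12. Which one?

s

The 8 variables together cover exactly {6, 7, 8, 9, 10, 11, 12, 13} — 8 values for 8 variables — and 11 appears only in h's list, so h = 11.
Among the 7 still-open variables, 13 fits only e (and all 7 values in {6, 7, 8, 9, 10, 12, 13} must be used), so e = 13.
The 6 still-open variables together cover exactly {6, 7, 8, 9, 10, 12} — 6 values for 6 variables — and 10 appears only in r's list, so r = 10.
Among the 5 still-open variables, 12 fits only s (and all 5 values in {6, 7, 8, 9, 12} must be used), so s = 12.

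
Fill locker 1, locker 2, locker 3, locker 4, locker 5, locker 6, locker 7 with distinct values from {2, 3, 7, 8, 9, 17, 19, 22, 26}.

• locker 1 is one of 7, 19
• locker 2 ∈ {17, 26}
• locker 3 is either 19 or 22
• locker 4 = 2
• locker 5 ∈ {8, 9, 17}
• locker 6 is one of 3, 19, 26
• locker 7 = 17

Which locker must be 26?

locker 4's domain is down to {2}, so locker 4 = 2.
locker 7 has just one choice, so locker 7 = 17. So locker 2, locker 5 can't be 17.
So 26 goes to locker 2.

locker 2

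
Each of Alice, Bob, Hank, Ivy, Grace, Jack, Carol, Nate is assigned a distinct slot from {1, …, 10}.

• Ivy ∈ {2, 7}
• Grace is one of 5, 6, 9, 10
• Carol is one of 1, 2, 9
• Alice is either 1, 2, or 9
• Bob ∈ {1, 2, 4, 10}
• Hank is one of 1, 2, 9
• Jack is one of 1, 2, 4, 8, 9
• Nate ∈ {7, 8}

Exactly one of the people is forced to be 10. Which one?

Bob

Alice, Hank, Carol between them cover only {1, 2, 9} — a naked triple. Remove those values from Bob, Ivy, Grace, Jack.
Ivy's domain is down to {7}, so Ivy = 7. Eliminate 7 elsewhere: Nate.
Nate must be 8 (only option left). Remove 8 from Jack.
Jack's domain is down to {4}, so Jack = 4. Eliminate 4 elsewhere: Bob.
So 10 goes to Bob.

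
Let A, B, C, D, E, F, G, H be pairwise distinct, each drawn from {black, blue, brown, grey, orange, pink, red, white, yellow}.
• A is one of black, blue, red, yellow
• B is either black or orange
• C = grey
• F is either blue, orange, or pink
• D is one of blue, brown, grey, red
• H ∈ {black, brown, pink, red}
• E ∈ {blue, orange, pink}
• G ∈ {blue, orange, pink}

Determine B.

black

C's domain is down to {grey}, so C = grey. Remove grey from D.
The 7 still-open variables together cover exactly {black, blue, brown, orange, pink, red, yellow} — 7 values for 7 variables — and yellow appears only in A's list, so A = yellow.
E, F, G share exactly the 3 values {blue, orange, pink}; by pigeonhole those values go to them, so strike blue, orange, pink from B, D, H.
So B = black.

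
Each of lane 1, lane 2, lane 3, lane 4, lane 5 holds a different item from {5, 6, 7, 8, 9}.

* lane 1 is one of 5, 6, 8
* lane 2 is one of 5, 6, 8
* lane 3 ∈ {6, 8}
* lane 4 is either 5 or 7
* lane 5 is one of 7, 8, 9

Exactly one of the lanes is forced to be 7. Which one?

lane 4

The 5 variables together cover exactly {5, 6, 7, 8, 9} — 5 values for 5 variables — and 9 appears only in lane 5's list, so lane 5 = 9.
The 4 still-open variables together cover exactly {5, 6, 7, 8} — 4 values for 4 variables — and 7 appears only in lane 4's list, so lane 4 = 7.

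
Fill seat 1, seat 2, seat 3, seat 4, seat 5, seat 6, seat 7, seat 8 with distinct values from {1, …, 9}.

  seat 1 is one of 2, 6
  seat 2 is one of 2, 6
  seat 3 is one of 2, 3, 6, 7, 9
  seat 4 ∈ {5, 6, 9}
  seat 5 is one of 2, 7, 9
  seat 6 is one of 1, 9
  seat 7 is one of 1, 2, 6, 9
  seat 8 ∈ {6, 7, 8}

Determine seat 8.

8

Among the 8 variables, 3 fits only seat 3 (and all 8 values in {1, 2, 3, 5, 6, 7, 8, 9} must be used), so seat 3 = 3.
The 7 still-open variables draw from only 7 values {1, 2, 5, 6, 7, 8, 9}, so each is used; only seat 4 can be 5, hence seat 4 = 5.
Among the 6 still-open variables, 8 fits only seat 8 (and all 6 values in {1, 2, 6, 7, 8, 9} must be used), so seat 8 = 8.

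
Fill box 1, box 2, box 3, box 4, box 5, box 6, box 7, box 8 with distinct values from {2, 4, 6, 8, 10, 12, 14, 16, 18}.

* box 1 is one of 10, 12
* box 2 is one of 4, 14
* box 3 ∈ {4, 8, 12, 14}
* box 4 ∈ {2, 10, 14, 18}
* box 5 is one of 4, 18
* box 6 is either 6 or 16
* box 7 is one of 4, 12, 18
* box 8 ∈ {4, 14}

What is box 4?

The 2 variables box 2 and box 8 are confined to {4, 14}, which locks those values in; drop them from box 3, box 4, box 5, box 7.
That leaves box 5 = 18. Eliminate 18 elsewhere: box 4, box 7.
box 7 must be 12 (only option left). Eliminate 12 elsewhere: box 1, box 3.
box 1's domain is down to {10}, so box 1 = 10. Eliminate 10 elsewhere: box 4.
So box 4 = 2.

2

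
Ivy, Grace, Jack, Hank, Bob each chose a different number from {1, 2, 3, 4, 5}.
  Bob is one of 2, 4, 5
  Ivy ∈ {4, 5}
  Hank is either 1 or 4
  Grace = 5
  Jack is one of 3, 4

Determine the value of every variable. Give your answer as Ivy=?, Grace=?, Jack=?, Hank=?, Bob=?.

Ivy=4, Grace=5, Jack=3, Hank=1, Bob=2

Grace has just one choice, so Grace = 5. Remove 5 from Ivy, Bob.
Ivy has just one choice, so Ivy = 4. Strike 4 from Jack, Hank, Bob.
Jack has just one choice, so Jack = 3.
Hank must be 1 (only option left).
Bob has just one choice, so Bob = 2.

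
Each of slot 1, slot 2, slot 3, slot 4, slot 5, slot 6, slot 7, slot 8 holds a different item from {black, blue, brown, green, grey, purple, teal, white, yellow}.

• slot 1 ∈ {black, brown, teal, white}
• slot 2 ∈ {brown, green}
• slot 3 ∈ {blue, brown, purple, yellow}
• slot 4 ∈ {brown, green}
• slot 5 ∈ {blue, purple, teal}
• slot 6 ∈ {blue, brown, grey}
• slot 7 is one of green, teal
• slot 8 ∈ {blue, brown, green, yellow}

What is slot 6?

grey

slot 2 and slot 4 between them cover only {brown, green} — a naked pair. Remove those values from slot 1, slot 3, slot 6, slot 7, slot 8.
slot 7's domain is down to {teal}, so slot 7 = teal. So slot 1, slot 5 can't be teal.
The 3 variables slot 3, slot 5, slot 8 are confined to {blue, purple, yellow}, which locks those values in; drop them from slot 6.
So slot 6 = grey.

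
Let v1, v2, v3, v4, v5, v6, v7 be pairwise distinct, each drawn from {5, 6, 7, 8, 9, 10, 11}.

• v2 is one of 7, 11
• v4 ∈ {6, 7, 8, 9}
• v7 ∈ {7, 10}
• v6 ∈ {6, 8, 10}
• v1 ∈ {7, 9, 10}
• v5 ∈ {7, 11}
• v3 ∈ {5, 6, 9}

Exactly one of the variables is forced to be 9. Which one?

Among the 7 variables, 5 fits only v3 (and all 7 values in {5, 6, 7, 8, 9, 10, 11} must be used), so v3 = 5.
The 2 variables v2 and v5 are confined to {7, 11}, which locks those values in; drop them from v1, v4, v7.
v7 must be 10 (only option left). Strike 10 from v1, v6.
So 9 goes to v1.

v1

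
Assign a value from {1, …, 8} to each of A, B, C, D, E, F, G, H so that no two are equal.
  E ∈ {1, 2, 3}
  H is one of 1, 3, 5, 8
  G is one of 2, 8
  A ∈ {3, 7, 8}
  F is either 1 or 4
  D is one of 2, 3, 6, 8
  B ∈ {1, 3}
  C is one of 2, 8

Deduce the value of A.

7

Among the 8 variables, 4 fits only F (and all 8 values in {1, 2, 3, 4, 5, 6, 7, 8} must be used), so F = 4.
The 7 still-open variables together cover exactly {1, 2, 3, 5, 6, 7, 8} — 7 values for 7 variables — and 5 appears only in H's list, so H = 5.
The 6 still-open variables draw from only 6 values {1, 2, 3, 6, 7, 8}, so each is used; only D can be 6, hence D = 6.
The 5 still-open variables together cover exactly {1, 2, 3, 7, 8} — 5 values for 5 variables — and 7 appears only in A's list, so A = 7.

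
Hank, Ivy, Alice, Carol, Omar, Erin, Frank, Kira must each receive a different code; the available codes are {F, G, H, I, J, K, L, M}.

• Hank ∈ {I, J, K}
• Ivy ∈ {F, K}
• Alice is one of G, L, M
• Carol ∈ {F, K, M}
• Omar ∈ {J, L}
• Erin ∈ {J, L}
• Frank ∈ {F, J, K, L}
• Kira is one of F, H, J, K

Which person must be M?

Among the 8 variables, G fits only Alice (and all 8 values in {F, G, H, I, J, K, L, M} must be used), so Alice = G.
Among the 7 still-open variables, H fits only Kira (and all 7 values in {F, H, I, J, K, L, M} must be used), so Kira = H.
Among the 6 still-open variables, I fits only Hank (and all 6 values in {F, I, J, K, L, M} must be used), so Hank = I.
The 5 still-open variables draw from only 5 values {F, J, K, L, M}, so each is used; only Carol can be M, hence Carol = M.

Carol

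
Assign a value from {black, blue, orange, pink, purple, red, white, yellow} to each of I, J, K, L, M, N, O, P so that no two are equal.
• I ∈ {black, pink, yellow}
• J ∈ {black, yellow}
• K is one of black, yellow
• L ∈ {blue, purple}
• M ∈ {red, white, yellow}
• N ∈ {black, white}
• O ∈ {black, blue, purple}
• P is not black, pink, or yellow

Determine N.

white

Among the 8 variables, orange fits only P (and all 8 values in {black, blue, orange, pink, purple, red, white, yellow} must be used), so P = orange.
The 7 still-open variables draw from only 7 values {black, blue, pink, purple, red, white, yellow}, so each is used; only I can be pink, hence I = pink.
The 6 still-open variables together cover exactly {black, blue, purple, red, white, yellow} — 6 values for 6 variables — and red appears only in M's list, so M = red.
Among the 5 still-open variables, white fits only N (and all 5 values in {black, blue, purple, white, yellow} must be used), so N = white.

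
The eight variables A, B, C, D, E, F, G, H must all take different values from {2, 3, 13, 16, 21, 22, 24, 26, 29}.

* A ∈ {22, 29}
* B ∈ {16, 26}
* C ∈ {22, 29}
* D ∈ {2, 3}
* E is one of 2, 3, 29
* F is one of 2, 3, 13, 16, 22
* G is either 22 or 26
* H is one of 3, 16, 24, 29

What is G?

26

The 8 variables together cover exactly {2, 3, 13, 16, 22, 24, 26, 29} — 8 values for 8 variables — and 13 appears only in F's list, so F = 13.
Among the 7 still-open variables, 24 fits only H (and all 7 values in {2, 3, 16, 22, 24, 26, 29} must be used), so H = 24.
The 6 still-open variables draw from only 6 values {2, 3, 16, 22, 26, 29}, so each is used; only B can be 16, hence B = 16.
The 5 still-open variables draw from only 5 values {2, 3, 22, 26, 29}, so each is used; only G can be 26, hence G = 26.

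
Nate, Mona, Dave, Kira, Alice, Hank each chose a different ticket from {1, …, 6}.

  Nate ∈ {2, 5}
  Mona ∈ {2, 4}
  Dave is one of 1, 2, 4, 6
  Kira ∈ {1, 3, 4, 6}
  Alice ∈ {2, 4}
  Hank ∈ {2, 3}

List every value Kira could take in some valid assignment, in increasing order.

Among the 6 variables, 5 fits only Nate (and all 6 values in {1, 2, 3, 4, 5, 6} must be used), so Nate = 5.
Mona and Alice between them cover only {2, 4} — a naked pair. Remove those values from Dave, Kira, Hank.
Hank's domain is down to {3}, so Hank = 3. Remove 3 from Kira.
No further eliminations apply; Kira can still be any of 1, 6.

1, 6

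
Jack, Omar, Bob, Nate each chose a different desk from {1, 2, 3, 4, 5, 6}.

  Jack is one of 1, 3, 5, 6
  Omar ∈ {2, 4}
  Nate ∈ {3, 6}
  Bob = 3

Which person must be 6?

Bob must be 3 (only option left). So Jack, Nate can't be 3.
So 6 goes to Nate.

Nate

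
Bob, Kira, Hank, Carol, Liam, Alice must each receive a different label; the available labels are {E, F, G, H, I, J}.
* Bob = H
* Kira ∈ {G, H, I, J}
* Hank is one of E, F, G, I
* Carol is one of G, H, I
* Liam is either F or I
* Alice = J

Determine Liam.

F

Bob's domain is down to {H}, so Bob = H. Eliminate H elsewhere: Kira, Carol.
Alice has just one choice, so Alice = J. So Kira can't be J.
The 4 still-open variables together cover exactly {E, F, G, I} — 4 values for 4 variables — and E appears only in Hank's list, so Hank = E.
The 3 still-open variables draw from only 3 values {F, G, I}, so each is used; only Liam can be F, hence Liam = F.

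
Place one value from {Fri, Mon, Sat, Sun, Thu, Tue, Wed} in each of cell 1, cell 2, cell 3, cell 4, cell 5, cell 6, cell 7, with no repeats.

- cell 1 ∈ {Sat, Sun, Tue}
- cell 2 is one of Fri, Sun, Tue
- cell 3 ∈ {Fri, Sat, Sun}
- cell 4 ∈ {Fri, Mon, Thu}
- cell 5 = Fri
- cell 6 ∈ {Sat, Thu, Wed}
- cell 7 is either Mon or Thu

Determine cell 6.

Wed

cell 5 has just one choice, so cell 5 = Fri. Strike Fri from cell 2, cell 3, cell 4.
Among the 6 still-open variables, Wed fits only cell 6 (and all 6 values in {Mon, Sat, Sun, Thu, Tue, Wed} must be used), so cell 6 = Wed.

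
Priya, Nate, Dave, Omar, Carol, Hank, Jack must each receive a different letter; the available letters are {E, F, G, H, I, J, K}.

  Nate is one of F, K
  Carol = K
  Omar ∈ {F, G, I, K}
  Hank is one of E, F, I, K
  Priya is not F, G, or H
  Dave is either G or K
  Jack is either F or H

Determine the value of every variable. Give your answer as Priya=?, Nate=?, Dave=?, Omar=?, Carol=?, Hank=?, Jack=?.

Carol has just one choice, so Carol = K. Eliminate K elsewhere: Priya, Nate, Dave, Omar, Hank.
Nate must be F (only option left). Remove F from Omar, Hank, Jack.
Dave has just one choice, so Dave = G. So Omar can't be G.
Omar has just one choice, so Omar = I. Remove I from Priya, Hank.
Hank must be E (only option left). Remove E from Priya.
Jack's domain is down to {H}, so Jack = H.
Priya's domain is down to {J}, so Priya = J.

Priya=J, Nate=F, Dave=G, Omar=I, Carol=K, Hank=E, Jack=H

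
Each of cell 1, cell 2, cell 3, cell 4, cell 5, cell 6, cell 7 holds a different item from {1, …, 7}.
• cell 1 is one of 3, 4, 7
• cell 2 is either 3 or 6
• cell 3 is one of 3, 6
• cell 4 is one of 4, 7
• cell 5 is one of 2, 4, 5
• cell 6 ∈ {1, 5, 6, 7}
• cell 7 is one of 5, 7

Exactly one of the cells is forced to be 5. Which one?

cell 7

The 7 variables draw from only 7 values {1, 2, 3, 4, 5, 6, 7}, so each is used; only cell 6 can be 1, hence cell 6 = 1.
The 6 still-open variables together cover exactly {2, 3, 4, 5, 6, 7} — 6 values for 6 variables — and 2 appears only in cell 5's list, so cell 5 = 2.
The 5 still-open variables draw from only 5 values {3, 4, 5, 6, 7}, so each is used; only cell 7 can be 5, hence cell 7 = 5.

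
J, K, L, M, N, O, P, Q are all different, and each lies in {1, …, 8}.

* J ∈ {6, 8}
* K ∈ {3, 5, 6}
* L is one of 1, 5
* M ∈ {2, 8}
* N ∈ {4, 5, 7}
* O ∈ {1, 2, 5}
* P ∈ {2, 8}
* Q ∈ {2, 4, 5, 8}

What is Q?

The 8 variables draw from only 8 values {1, 2, 3, 4, 5, 6, 7, 8}, so each is used; only K can be 3, hence K = 3.
The 7 still-open variables together cover exactly {1, 2, 4, 5, 6, 7, 8} — 7 values for 7 variables — and 6 appears only in J's list, so J = 6.
The 6 still-open variables together cover exactly {1, 2, 4, 5, 7, 8} — 6 values for 6 variables — and 7 appears only in N's list, so N = 7.
Among the 5 still-open variables, 4 fits only Q (and all 5 values in {1, 2, 4, 5, 8} must be used), so Q = 4.

4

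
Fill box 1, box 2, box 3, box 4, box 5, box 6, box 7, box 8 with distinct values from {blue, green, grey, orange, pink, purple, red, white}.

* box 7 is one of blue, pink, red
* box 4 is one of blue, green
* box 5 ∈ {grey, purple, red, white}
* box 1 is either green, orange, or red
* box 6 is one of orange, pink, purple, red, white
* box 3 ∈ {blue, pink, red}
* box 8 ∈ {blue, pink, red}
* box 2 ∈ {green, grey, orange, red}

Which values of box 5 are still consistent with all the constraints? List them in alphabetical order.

box 3, box 7, box 8 between them cover only {blue, pink, red} — a naked triple. Remove those values from box 1, box 2, box 4, box 5, box 6.
box 4 has just one choice, so box 4 = green. So box 1, box 2 can't be green.
That leaves box 1 = orange. Strike orange from box 2, box 6.
That leaves box 2 = grey. Strike grey from box 5.
No further eliminations apply; box 5 can still be any of purple, white.

purple, white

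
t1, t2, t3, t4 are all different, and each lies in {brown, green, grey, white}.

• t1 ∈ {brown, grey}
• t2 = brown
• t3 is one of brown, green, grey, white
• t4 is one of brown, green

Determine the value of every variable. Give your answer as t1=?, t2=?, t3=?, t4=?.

t1=grey, t2=brown, t3=white, t4=green

t2 must be brown (only option left). So t1, t3, t4 can't be brown.
That leaves t4 = green. So t3 can't be green.
t1 must be grey (only option left). Eliminate grey elsewhere: t3.
t3 must be white (only option left).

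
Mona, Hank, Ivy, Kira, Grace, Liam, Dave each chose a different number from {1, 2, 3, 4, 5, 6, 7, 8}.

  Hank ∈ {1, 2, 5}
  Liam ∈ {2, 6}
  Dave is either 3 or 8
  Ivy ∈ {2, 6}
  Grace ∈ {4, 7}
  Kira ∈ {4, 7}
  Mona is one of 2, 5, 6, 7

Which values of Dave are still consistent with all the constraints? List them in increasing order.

The 2 variables Ivy and Liam are confined to {2, 6}, which locks those values in; drop them from Mona, Hank.
Kira and Grace share exactly the 2 values {4, 7}; by pigeonhole those values go to them, so strike 4, 7 from Mona.
That leaves Mona = 5. Remove 5 from Hank.
Hank has just one choice, so Hank = 1.
No further eliminations apply; Dave can still be any of 3, 8.

3, 8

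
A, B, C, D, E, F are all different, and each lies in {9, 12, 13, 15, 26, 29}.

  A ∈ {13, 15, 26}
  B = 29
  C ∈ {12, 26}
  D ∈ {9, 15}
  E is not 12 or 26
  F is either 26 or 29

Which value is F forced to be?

B must be 29 (only option left). Remove 29 from E, F.
So F = 26.

26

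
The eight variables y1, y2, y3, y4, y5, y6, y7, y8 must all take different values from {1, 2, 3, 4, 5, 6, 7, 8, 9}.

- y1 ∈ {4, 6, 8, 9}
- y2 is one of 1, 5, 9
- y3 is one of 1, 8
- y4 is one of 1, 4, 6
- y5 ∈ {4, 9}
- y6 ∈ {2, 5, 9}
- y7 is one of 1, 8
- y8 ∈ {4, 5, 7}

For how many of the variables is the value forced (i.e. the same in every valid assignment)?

3

Among the 8 variables, 2 fits only y6 (and all 8 values in {1, 2, 4, 5, 6, 7, 8, 9} must be used), so y6 = 2.
The 7 still-open variables draw from only 7 values {1, 4, 5, 6, 7, 8, 9}, so each is used; only y8 can be 7, hence y8 = 7.
The 6 still-open variables draw from only 6 values {1, 4, 5, 6, 8, 9}, so each is used; only y2 can be 5, hence y2 = 5.
The 2 variables y3 and y7 are confined to {1, 8}, which locks those values in; drop them from y1, y4.
Determined: y2=5, y6=2, y8=7. The other variables each still have more than one consistent value. That makes 3.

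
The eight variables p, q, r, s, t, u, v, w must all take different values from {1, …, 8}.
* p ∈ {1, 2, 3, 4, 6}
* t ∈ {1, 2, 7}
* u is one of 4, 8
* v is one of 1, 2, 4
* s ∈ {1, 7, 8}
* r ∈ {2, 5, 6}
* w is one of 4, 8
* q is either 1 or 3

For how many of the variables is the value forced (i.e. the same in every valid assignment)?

The 8 variables together cover exactly {1, 2, 3, 4, 5, 6, 7, 8} — 8 values for 8 variables — and 5 appears only in r's list, so r = 5.
The 7 still-open variables together cover exactly {1, 2, 3, 4, 6, 7, 8} — 7 values for 7 variables — and 6 appears only in p's list, so p = 6.
The 6 still-open variables draw from only 6 values {1, 2, 3, 4, 7, 8}, so each is used; only q can be 3, hence q = 3.
u and w share exactly the 2 values {4, 8}; by pigeonhole those values go to them, so strike 4, 8 from s, v.
Determined: p=6, q=3, r=5. The other variables each still have more than one consistent value. That makes 3.

3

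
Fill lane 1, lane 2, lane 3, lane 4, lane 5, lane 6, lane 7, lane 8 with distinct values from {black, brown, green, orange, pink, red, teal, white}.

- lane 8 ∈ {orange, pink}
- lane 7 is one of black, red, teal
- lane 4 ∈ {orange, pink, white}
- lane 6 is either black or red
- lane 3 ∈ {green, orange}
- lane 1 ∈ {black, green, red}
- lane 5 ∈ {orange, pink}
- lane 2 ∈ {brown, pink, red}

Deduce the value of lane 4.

The 8 variables draw from only 8 values {black, brown, green, orange, pink, red, teal, white}, so each is used; only lane 2 can be brown, hence lane 2 = brown.
The 7 still-open variables draw from only 7 values {black, green, orange, pink, red, teal, white}, so each is used; only lane 7 can be teal, hence lane 7 = teal.
The 6 still-open variables draw from only 6 values {black, green, orange, pink, red, white}, so each is used; only lane 4 can be white, hence lane 4 = white.

white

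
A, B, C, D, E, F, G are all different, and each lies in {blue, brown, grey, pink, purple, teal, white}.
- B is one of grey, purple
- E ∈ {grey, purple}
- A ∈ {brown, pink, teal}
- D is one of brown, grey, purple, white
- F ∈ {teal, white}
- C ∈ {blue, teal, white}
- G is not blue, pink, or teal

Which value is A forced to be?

The 7 variables draw from only 7 values {blue, brown, grey, pink, purple, teal, white}, so each is used; only C can be blue, hence C = blue.
Among the 6 still-open variables, pink fits only A (and all 6 values in {brown, grey, pink, purple, teal, white} must be used), so A = pink.

pink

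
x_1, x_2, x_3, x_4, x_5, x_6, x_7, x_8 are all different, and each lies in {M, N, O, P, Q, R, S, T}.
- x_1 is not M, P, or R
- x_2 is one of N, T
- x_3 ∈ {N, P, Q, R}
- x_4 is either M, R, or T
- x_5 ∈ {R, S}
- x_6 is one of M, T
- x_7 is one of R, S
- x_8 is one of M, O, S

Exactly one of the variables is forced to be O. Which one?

Among the 8 variables, P fits only x_3 (and all 8 values in {M, N, O, P, Q, R, S, T} must be used), so x_3 = P.
Among the 7 still-open variables, Q fits only x_1 (and all 7 values in {M, N, O, Q, R, S, T} must be used), so x_1 = Q.
Among the 6 still-open variables, N fits only x_2 (and all 6 values in {M, N, O, R, S, T} must be used), so x_2 = N.
The 5 still-open variables draw from only 5 values {M, O, R, S, T}, so each is used; only x_8 can be O, hence x_8 = O.

x_8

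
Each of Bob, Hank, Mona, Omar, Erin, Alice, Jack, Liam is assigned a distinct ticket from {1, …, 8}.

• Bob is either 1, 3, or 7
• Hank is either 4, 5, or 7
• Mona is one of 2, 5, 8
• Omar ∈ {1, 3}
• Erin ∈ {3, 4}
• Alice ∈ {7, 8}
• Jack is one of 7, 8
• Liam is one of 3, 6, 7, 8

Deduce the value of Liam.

The 8 variables draw from only 8 values {1, 2, 3, 4, 5, 6, 7, 8}, so each is used; only Mona can be 2, hence Mona = 2.
Among the 7 still-open variables, 5 fits only Hank (and all 7 values in {1, 3, 4, 5, 6, 7, 8} must be used), so Hank = 5.
The 6 still-open variables draw from only 6 values {1, 3, 4, 6, 7, 8}, so each is used; only Erin can be 4, hence Erin = 4.
The 5 still-open variables draw from only 5 values {1, 3, 6, 7, 8}, so each is used; only Liam can be 6, hence Liam = 6.

6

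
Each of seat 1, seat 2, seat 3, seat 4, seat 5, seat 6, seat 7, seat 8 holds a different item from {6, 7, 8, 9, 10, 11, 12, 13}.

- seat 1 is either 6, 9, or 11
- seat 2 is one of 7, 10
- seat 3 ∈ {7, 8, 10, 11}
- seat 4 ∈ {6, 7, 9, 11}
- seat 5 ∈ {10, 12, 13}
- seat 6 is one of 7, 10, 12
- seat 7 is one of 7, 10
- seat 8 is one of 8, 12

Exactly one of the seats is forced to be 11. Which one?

Among the 8 variables, 13 fits only seat 5 (and all 8 values in {6, 7, 8, 9, 10, 11, 12, 13} must be used), so seat 5 = 13.
seat 2 and seat 7 between them cover only {7, 10} — a naked pair. Remove those values from seat 3, seat 4, seat 6.
seat 6 must be 12 (only option left). Eliminate 12 elsewhere: seat 8.
seat 8's domain is down to {8}, so seat 8 = 8. Eliminate 8 elsewhere: seat 3.
So 11 goes to seat 3.

seat 3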